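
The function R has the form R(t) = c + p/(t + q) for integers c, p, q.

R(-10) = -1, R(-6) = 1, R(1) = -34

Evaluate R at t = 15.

-6

(R(t) − c)(t + q) = p for each data point; the three points give a linear system in c and q, then p follows.
Solving: c = -4, q = 0, p = -30, so R(t) = -4 − 30/(t + 0).
Then R(15) = -4 − 30/15 = -6.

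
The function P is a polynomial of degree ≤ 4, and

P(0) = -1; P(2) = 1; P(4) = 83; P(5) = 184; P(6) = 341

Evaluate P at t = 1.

-4

Write P(t) = at^4 + bt³ + ct² + dt + e; the 5 given values yield a linear system in the 5 coefficients.
Solving, the leading coefficient vanishes, and P(t) = 2t³ - 2t² - 3t - 1.
Then P(1) = -4.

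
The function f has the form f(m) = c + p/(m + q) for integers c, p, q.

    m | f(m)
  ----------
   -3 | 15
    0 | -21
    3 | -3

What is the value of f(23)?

(f(m) − c)(m + q) = p for each data point; the three points give a linear system in c and q, then p follows.
Solving: c = 3, q = 1, p = -24, so f(m) = 3 − 24/(m + 1).
Then f(23) = 3 − 24/24 = 2.

2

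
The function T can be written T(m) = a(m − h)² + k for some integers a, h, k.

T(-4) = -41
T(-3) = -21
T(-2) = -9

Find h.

First differences 20, 12; second difference -8 = 2a, so a = -4.
Expanding, the m-coefficient is −2ah = 8h; matching it to the data gives h = -1, and then k = -5.
So T(m) = -4(m + 1)² − 5.
Hence h = -1.

-1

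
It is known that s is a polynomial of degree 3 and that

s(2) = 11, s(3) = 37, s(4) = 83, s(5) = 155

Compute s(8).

Write s(n) = an³ + bn² + cn + d; the 4 given values yield a linear system in the 4 coefficients.
Solving, s(n) = n³ + n² + 2n - 5.
Then s(8) = 587.

587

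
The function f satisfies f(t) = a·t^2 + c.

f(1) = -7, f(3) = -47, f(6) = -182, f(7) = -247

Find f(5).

From f(1) = -7 and f(3) = -47: 1a + c = -7 and 9a + c = -47.
Subtracting: 8a = -40, so a = -5; then c = -7 − (-5)·1 = -2.
So f(t) = -5t² − 2, and f(5) = -127.

-127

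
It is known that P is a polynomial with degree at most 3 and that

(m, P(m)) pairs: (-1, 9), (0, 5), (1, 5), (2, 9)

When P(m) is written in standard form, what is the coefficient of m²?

First differences: -4, 0, 4. Second differences: 4, 4.
Level-2 differences are constant, so P has degree 2.
Fitting a degree-2 polynomial gives P(m) = 2m² - 2m + 5.
The coefficient of m² is 2.

2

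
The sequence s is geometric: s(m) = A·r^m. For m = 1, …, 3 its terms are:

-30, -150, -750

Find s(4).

Consecutive ratio: -150/(-30) = 5, and -750/(-150) = 5, so r = 5.
Then A·5^1 = -30 gives A = -6, and s(m) = -6·5^m.
s(4) = -6·5^4 = -3750.

-3750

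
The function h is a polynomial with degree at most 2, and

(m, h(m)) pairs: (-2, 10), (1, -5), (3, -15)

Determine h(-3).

Write h(m) = am² + bm + c; the 3 given values yield a linear system in the 3 coefficients.
Solving, the leading coefficient vanishes, and h(m) = -5m.
Then h(-3) = 15.

15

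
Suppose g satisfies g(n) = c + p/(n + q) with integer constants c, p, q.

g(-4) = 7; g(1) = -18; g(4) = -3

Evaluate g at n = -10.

(g(n) − c)(n + q) = p for each data point; the three points give a linear system in c and q, then p follows.
Solving: c = 2, q = 0, p = -20, so g(n) = 2 − 20/(n + 0).
Then g(-10) = 2 − 20/(-10) = 4.

4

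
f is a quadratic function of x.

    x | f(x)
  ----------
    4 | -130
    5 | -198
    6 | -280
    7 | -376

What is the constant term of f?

2

First differences: -68, -82, -96. Second differences: -14, -14.
Level-2 differences are constant, so f has degree 2.
Fitting a degree-2 polynomial gives f(x) = -7x² - 5x + 2.
The constant term is f(0) = 2.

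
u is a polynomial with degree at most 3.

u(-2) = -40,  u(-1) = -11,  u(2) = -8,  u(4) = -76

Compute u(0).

4

Write u(x) = ax³ + bx² + cx + d; the 4 given values yield a linear system in the 4 coefficients.
Solving, the leading coefficient vanishes, and u(x) = -7x² + 8x + 4.
Then u(0) = 4.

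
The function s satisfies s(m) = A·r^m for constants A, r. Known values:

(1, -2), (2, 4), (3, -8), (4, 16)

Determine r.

-2

Consecutive ratio: 4/(-2) = -2, and -8/4 = -2, so r = -2.
Then A·(-2)^1 = -2 gives A = 1, and s(m) = 1·(-2)^m.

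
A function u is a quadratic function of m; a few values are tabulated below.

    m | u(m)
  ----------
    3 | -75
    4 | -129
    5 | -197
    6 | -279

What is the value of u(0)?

3

First differences: -54, -68, -82. Second differences: -14, -14.
Level-2 differences are constant, so u has degree 2.
Fitting a degree-2 polynomial gives u(m) = -7m² - 5m + 3.
Then u(0) = 3.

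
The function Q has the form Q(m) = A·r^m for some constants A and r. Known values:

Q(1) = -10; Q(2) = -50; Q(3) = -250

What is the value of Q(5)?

Consecutive ratio: -50/(-10) = 5, and -250/(-50) = 5, so r = 5.
Then A·5^1 = -10 gives A = -2, and Q(m) = -2·5^m.
Q(5) = -2·5^5 = -6250.

-6250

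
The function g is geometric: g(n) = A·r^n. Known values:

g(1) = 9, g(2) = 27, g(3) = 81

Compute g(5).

Consecutive ratio: 27/9 = 3, and 81/27 = 3, so r = 3.
Then A·3^1 = 9 gives A = 3, and g(n) = 3·3^n.
g(5) = 3·3^5 = 729.

729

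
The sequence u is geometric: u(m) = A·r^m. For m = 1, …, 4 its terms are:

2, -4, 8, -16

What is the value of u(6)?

Consecutive ratio: -4/2 = -2, and 8/(-4) = -2, so r = -2.
Then A·(-2)^1 = 2 gives A = -1, and u(m) = -1·(-2)^m.
u(6) = -1·(-2)^6 = -64.

-64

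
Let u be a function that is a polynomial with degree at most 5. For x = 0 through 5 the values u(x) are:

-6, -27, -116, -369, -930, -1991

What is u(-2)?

First differences: -21, -89, -253, -561, -1061. Second differences: -68, -164, -308, -500. Third differences: -96, -144, -192. Fourth differences: -48, -48.
Level-4 differences are constant, so u has degree 4.
Fitting a degree-4 polynomial gives u(x) = -2x^4 - 4x³ - 8x² - 7x - 6.
Then u(-2) = -24.

-24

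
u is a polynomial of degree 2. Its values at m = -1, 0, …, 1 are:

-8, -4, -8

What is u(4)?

Write u(m) = am² + bm + c; the 3 given values yield a linear system in the 3 coefficients.
Solving, u(m) = -4m² - 4.
Then u(4) = -68.

-68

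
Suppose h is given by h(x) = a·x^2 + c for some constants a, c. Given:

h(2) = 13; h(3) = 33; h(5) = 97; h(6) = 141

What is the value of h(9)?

321

From h(2) = 13 and h(3) = 33: 4a + c = 13 and 9a + c = 33.
Subtracting: 5a = 20, so a = 4; then c = 13 − 4·4 = -3.
So h(x) = 4x² − 3, and h(9) = 321.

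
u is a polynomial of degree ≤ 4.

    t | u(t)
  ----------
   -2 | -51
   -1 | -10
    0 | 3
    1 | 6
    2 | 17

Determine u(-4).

Write u(t) = at^4 + bt³ + ct² + dt + e; the 5 given values yield a linear system in the 5 coefficients.
Solving, the leading coefficient vanishes, and u(t) = 3t³ - 5t² + 5t + 3.
Then u(-4) = -289.

-289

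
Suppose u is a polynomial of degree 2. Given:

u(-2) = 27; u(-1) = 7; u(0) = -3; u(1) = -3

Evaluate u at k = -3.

First differences: -20, -10, 0. Second differences: 10, 10.
Level-2 differences are constant, so u has degree 2.
Fitting a degree-2 polynomial gives u(k) = 5k² - 5k - 3.
Then u(-3) = 57.

57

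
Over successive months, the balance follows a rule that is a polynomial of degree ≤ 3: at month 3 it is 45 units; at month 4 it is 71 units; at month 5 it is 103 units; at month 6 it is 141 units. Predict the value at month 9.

Write the value at k as g(k).
Write g(k) = ak³ + bk² + ck + d; the 4 given values yield a linear system in the 4 coefficients.
Solving, the leading coefficient vanishes, and g(k) = 3k² + 5k + 3.
Then g(9) = 291.

291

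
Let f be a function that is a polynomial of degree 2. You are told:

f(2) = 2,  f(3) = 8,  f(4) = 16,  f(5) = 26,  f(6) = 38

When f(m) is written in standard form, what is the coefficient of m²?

First differences: 6, 8, 10, 12. Second differences: 2, 2, 2.
Level-2 differences are constant, so f has degree 2.
Fitting a degree-2 polynomial gives f(m) = m² + m - 4.
The coefficient of m² is 1.

1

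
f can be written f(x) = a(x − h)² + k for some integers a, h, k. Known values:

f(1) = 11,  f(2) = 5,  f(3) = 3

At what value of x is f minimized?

First differences -6, -2; second difference 4 = 2a, so a = 2.
Expanding, the x-coefficient is −2ah = -4h; matching it to the data gives h = 3, and then k = 3.
So f(x) = 2(x − 3)² + 3.
Hence h = 3.

3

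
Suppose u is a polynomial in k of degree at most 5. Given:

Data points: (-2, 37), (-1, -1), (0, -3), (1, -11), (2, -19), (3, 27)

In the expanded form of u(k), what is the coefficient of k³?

-3

Write u(k) = ak^5 + bk^4 + ck³ + dk² + ek + p; the 6 given values yield a linear system in the 6 coefficients.
Solving, the leading coefficient vanishes, and u(k) = 2k^4 - 3k³ - 5k² - 2k - 3.
The coefficient of k³ is -3.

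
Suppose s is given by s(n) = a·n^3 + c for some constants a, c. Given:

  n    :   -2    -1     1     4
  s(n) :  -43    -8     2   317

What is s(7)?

1712

From s(-2) = -43 and s(-1) = -8: -8a + c = -43 and -1a + c = -8.
Subtracting: 7a = 35, so a = 5; then c = -43 − 5·(-8) = -3.
So s(n) = 5n³ − 3, and s(7) = 1712.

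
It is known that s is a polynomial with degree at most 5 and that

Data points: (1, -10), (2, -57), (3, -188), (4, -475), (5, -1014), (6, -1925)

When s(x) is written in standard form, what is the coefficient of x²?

First differences: -47, -131, -287, -539, -911. Second differences: -84, -156, -252, -372. Third differences: -72, -96, -120. Fourth differences: -24, -24.
Level-4 differences are constant, so s has degree 4.
Fitting a degree-4 polynomial gives s(x) = -x^4 - 2x³ - 5x² - 3x + 1.
The coefficient of x² is -5.

-5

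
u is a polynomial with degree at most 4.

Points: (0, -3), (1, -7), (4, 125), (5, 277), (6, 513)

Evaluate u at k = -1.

Write u(k) = ak^4 + bk³ + ck² + dk + e; the 5 given values yield a linear system in the 5 coefficients.
Solving, the leading coefficient vanishes, and u(k) = 3k³ - 3k² - 4k - 3.
Then u(-1) = -5.

-5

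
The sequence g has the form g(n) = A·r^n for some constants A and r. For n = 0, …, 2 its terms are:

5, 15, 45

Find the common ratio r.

3

Consecutive ratio: 15/5 = 3, and 45/15 = 3, so r = 3.
Then A·3^0 = 5 gives A = 5, and g(n) = 5·3^n.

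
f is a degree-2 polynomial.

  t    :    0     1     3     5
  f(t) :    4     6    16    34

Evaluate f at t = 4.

Write f(t) = at² + bt + c; the 4 given values yield a linear system in the 3 coefficients.
Solving, f(t) = t² + t + 4.
Then f(4) = 24.

24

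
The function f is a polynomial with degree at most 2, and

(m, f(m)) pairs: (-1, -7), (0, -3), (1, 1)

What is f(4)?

13

Write f(m) = am² + bm + c; the 3 given values yield a linear system in the 3 coefficients.
Solving, the leading coefficient vanishes, and f(m) = 4m - 3.
Then f(4) = 13.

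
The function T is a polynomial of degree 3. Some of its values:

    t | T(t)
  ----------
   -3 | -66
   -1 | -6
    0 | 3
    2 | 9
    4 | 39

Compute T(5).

Write T(t) = at³ + bt² + ct + d; the 5 given values yield a linear system in the 4 coefficients.
Solving, T(t) = t³ - 3t² + 5t + 3.
Then T(5) = 78.

78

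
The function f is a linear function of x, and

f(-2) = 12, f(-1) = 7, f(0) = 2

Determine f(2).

-8

Write f(x) = ax + b; the 3 given values yield a linear system in the 2 coefficients.
Solving, f(x) = -5x + 2.
Then f(2) = -8.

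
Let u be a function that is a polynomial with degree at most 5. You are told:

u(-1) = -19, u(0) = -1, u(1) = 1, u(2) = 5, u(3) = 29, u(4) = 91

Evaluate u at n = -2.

-71

Write u(n) = an^5 + bn^4 + cn³ + dn² + en + p; the 6 given values yield a linear system in the 6 coefficients.
Solving, the top 2 coefficients vanish, and u(n) = 3n³ - 8n² + 7n - 1.
Then u(-2) = -71.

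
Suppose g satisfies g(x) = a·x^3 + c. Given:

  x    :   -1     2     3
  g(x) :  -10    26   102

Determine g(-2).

From g(-1) = -10 and g(2) = 26: -1a + c = -10 and 8a + c = 26.
Subtracting: 9a = 36, so a = 4; then c = -10 − 4·(-1) = -6.
So g(x) = 4x³ − 6, and g(-2) = -38.

-38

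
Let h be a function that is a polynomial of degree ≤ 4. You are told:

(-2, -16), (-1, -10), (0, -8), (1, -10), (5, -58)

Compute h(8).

-136

Write h(t) = at^4 + bt³ + ct² + dt + e; the 5 given values yield a linear system in the 5 coefficients.
Solving, the top 2 coefficients vanish, and h(t) = -2t² - 8.
Then h(8) = -136.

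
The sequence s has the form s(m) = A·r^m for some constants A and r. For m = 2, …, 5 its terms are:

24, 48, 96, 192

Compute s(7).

Consecutive ratio: 48/24 = 2, and 96/48 = 2, so r = 2.
Then A·2^2 = 24 gives A = 6, and s(m) = 6·2^m.
s(7) = 6·2^7 = 768.

768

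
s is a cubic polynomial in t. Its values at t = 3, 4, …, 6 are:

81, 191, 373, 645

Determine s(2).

25

Write s(t) = at³ + bt² + ct + d; the 4 given values yield a linear system in the 4 coefficients.
Solving, s(t) = 3t³ - t + 3.
Then s(2) = 25.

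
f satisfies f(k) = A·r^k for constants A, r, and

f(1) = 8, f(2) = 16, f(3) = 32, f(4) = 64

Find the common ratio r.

2

Consecutive ratio: 16/8 = 2, and 32/16 = 2, so r = 2.
Then A·2^1 = 8 gives A = 4, and f(k) = 4·2^k.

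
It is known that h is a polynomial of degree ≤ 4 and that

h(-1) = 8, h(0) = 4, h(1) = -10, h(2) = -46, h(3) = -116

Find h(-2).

First differences: -4, -14, -36, -70. Second differences: -10, -22, -34. Third differences: -12, -12.
Level-3 differences are constant, so h has degree 3.
Fitting a degree-3 polynomial gives h(m) = -2m³ - 5m² - 7m + 4.
Then h(-2) = 14.

14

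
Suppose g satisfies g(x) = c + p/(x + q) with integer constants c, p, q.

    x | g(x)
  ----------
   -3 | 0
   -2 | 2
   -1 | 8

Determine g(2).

-10

(g(x) − c)(x + q) = p for each data point; the three points give a linear system in c and q, then p follows.
Solving: c = -4, q = 0, p = -12, so g(x) = -4 − 12/(x + 0).
Then g(2) = -4 − 12/2 = -10.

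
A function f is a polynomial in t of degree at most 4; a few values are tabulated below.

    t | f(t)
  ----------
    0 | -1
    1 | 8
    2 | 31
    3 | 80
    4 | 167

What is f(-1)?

First differences: 9, 23, 49, 87. Second differences: 14, 26, 38. Third differences: 12, 12.
Level-3 differences are constant, so f has degree 3.
Fitting a degree-3 polynomial gives f(t) = 2t³ + t² + 6t - 1.
Then f(-1) = -8.

-8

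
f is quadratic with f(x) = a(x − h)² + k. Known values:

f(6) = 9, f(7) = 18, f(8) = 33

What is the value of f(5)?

First differences 9, 15; second difference 6 = 2a, so a = 3.
Expanding, the x-coefficient is −2ah = -6h; matching it to the data gives h = 5, and then k = 6.
So f(x) = 3(x − 5)² + 6.
f(5) = 3·0² + 6 = 6.

6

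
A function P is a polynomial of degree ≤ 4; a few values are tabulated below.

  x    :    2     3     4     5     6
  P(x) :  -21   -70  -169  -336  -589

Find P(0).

First differences: -49, -99, -167, -253. Second differences: -50, -68, -86. Third differences: -18, -18.
Level-3 differences are constant, so P has degree 3.
Fitting a degree-3 polynomial gives P(x) = -3x³ + 2x² - 2x - 1.
Then P(0) = -1.

-1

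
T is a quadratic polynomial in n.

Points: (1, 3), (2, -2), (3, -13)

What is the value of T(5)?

Write T(n) = an² + bn + c; the 3 given values yield a linear system in the 3 coefficients.
Solving, T(n) = -3n² + 4n + 2.
Then T(5) = -53.

-53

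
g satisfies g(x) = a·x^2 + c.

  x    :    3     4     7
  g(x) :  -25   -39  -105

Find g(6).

-79

From g(3) = -25 and g(4) = -39: 9a + c = -25 and 16a + c = -39.
Subtracting: 7a = -14, so a = -2; then c = -25 − (-2)·9 = -7.
So g(x) = -2x² − 7, and g(6) = -79.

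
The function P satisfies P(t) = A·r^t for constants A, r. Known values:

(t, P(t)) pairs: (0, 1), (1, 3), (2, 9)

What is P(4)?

81

Consecutive ratio: 3/1 = 3, and 9/3 = 3, so r = 3.
Then A·3^0 = 1 gives A = 1, and P(t) = 1·3^t.
P(4) = 1·3^4 = 81.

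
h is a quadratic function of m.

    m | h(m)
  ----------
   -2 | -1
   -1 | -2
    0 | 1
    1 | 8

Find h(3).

34

Write h(m) = am² + bm + c; the 4 given values yield a linear system in the 3 coefficients.
Solving, h(m) = 2m² + 5m + 1.
Then h(3) = 34.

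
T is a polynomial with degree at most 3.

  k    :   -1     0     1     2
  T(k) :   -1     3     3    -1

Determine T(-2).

First differences: 4, 0, -4. Second differences: -4, -4.
Level-2 differences are constant, so T has degree 2.
Fitting a degree-2 polynomial gives T(k) = -2k² + 2k + 3.
Then T(-2) = -9.

-9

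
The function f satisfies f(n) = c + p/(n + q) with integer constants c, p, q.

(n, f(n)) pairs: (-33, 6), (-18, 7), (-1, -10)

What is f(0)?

(f(n) − c)(n + q) = p for each data point; the three points give a linear system in c and q, then p follows.
Solving: c = 5, q = 3, p = -30, so f(n) = 5 − 30/(n + 3).
Then f(0) = 5 − 30/3 = -5.

-5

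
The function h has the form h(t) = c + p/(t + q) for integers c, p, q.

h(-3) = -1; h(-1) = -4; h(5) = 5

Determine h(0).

-10

(h(t) − c)(t + q) = p for each data point; the three points give a linear system in c and q, then p follows.
Solving: c = 2, q = -1, p = 12, so h(t) = 2 + 12/(t − 1).
Then h(0) = 2 + 12/(-1) = -10.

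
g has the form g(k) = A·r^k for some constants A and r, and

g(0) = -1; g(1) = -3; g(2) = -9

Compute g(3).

-27

Consecutive ratio: -3/(-1) = 3, and -9/(-3) = 3, so r = 3.
Then A·3^0 = -1 gives A = -1, and g(k) = -1·3^k.
g(3) = -1·3^3 = -27.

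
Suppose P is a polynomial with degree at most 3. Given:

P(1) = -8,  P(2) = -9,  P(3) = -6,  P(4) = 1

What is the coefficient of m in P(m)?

First differences: -1, 3, 7. Second differences: 4, 4.
Level-2 differences are constant, so P has degree 2.
Fitting a degree-2 polynomial gives P(m) = 2m² - 7m - 3.
The coefficient of m is -7.

-7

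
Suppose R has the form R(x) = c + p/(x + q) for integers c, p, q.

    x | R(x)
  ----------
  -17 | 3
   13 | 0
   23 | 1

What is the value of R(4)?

(R(x) − c)(x + q) = p for each data point; the three points give a linear system in c and q, then p follows.
Solving: c = 2, q = -3, p = -20, so R(x) = 2 − 20/(x − 3).
Then R(4) = 2 − 20/1 = -18.

-18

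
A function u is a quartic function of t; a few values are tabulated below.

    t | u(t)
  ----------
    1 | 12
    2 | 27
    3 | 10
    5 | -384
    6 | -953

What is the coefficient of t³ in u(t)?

0

Write u(t) = at^4 + bt³ + ct² + dt + e; the 5 given values yield a linear system in the 5 coefficients.
Solving, u(t) = -t^4 + 9t² + 3t + 1.
The coefficient of t³ is 0.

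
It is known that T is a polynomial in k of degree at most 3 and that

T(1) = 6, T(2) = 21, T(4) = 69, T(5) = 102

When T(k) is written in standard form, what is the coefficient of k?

6

Write T(k) = ak³ + bk² + ck + d; the 4 given values yield a linear system in the 4 coefficients.
Solving, the leading coefficient vanishes, and T(k) = 3k² + 6k - 3.
The coefficient of k is 6.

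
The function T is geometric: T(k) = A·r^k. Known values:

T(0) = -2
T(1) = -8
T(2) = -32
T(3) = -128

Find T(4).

-512

Consecutive ratio: -8/(-2) = 4, and -32/(-8) = 4, so r = 4.
Then A·4^0 = -2 gives A = -2, and T(k) = -2·4^k.
T(4) = -2·4^4 = -512.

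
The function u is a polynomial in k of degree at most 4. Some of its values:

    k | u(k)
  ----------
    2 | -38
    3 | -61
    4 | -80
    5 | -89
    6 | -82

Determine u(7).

-53

Write u(k) = ak^4 + bk³ + ck² + dk + e; the 5 given values yield a linear system in the 5 coefficients.
Solving, the leading coefficient vanishes, and u(k) = k³ - 7k² - 7k - 4.
Then u(7) = -53.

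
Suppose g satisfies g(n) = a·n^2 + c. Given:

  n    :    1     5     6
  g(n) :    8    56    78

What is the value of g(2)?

14

From g(1) = 8 and g(5) = 56: 1a + c = 8 and 25a + c = 56.
Subtracting: 24a = 48, so a = 2; then c = 8 − 2·1 = 6.
So g(n) = 2n² + 6, and g(2) = 14.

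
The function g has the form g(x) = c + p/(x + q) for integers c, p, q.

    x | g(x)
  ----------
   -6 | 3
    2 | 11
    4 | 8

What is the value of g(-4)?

2

(g(x) − c)(x + q) = p for each data point; the three points give a linear system in c and q, then p follows.
Solving: c = 5, q = 0, p = 12, so g(x) = 5 + 12/(x + 0).
Then g(-4) = 5 + 12/(-4) = 2.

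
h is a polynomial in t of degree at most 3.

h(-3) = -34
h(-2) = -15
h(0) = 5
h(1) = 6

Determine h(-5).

Write h(t) = at³ + bt² + ct + d; the 4 given values yield a linear system in the 4 coefficients.
Solving, the leading coefficient vanishes, and h(t) = -3t² + 4t + 5.
Then h(-5) = -90.

-90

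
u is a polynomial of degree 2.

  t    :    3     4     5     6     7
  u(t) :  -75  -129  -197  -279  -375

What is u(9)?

First differences: -54, -68, -82, -96. Second differences: -14, -14, -14.
Level-2 differences are constant, so u has degree 2.
Fitting a degree-2 polynomial gives u(t) = -7t² - 5t + 3.
Then u(9) = -609.

-609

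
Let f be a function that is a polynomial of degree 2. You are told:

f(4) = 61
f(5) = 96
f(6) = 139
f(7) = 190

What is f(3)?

34

First differences: 35, 43, 51. Second differences: 8, 8.
Level-2 differences are constant, so f has degree 2.
Fitting a degree-2 polynomial gives f(t) = 4t² - t + 1.
Then f(3) = 34.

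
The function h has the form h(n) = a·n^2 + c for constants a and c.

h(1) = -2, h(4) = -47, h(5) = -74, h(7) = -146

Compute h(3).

From h(1) = -2 and h(4) = -47: 1a + c = -2 and 16a + c = -47.
Subtracting: 15a = -45, so a = -3; then c = -2 − (-3)·1 = 1.
So h(n) = -3n² + 1, and h(3) = -26.

-26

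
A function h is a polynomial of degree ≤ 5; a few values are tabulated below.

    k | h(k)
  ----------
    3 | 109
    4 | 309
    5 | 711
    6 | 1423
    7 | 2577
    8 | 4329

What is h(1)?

First differences: 200, 402, 712, 1154, 1752. Second differences: 202, 310, 442, 598. Third differences: 108, 132, 156. Fourth differences: 24, 24.
Level-4 differences are constant, so h has degree 4.
Fitting a degree-4 polynomial gives h(k) = k^4 + 4k² - 3k + 1.
Then h(1) = 3.

3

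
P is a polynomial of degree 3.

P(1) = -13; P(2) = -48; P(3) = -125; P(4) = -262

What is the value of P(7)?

Write P(m) = am³ + bm² + cm + d; the 4 given values yield a linear system in the 4 coefficients.
Solving, P(m) = -3m³ - 3m² - 5m - 2.
Then P(7) = -1213.

-1213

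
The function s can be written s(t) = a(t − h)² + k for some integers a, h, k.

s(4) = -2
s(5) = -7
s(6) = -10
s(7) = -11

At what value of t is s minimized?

First differences -5, -3, -1; second difference 2 = 2a, so a = 1.
Expanding, the t-coefficient is −2ah = -2h; matching it to the data gives h = 7, and then k = -11.
So s(t) = 1(t − 7)² − 11.
Hence h = 7.

7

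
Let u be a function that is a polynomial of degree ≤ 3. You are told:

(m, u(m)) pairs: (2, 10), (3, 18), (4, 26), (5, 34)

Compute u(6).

42

First differences: 8, 8, 8.
Level-1 differences are constant, so u has degree 1.
Fitting a degree-1 polynomial gives u(m) = 8m - 6.
Then u(6) = 42.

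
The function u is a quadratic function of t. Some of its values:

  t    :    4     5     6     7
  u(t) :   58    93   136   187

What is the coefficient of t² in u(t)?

First differences: 35, 43, 51. Second differences: 8, 8.
Level-2 differences are constant, so u has degree 2.
Fitting a degree-2 polynomial gives u(t) = 4t² - t - 2.
The coefficient of t² is 4.

4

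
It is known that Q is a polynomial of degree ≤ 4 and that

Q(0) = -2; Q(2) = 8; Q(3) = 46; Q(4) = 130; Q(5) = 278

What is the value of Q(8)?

1286

Write Q(t) = at^4 + bt³ + ct² + dt + e; the 5 given values yield a linear system in the 5 coefficients.
Solving, the leading coefficient vanishes, and Q(t) = 3t³ - 4t² + t - 2.
Then Q(8) = 1286.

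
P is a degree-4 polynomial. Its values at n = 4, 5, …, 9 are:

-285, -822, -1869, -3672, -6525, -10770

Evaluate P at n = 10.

-16797

Write P(n) = an^4 + bn³ + cn² + dn + e; the 6 given values yield a linear system in the 5 coefficients.
Solving, P(n) = -2n^4 + 3n³ + 2n² + 3.
Then P(10) = -16797.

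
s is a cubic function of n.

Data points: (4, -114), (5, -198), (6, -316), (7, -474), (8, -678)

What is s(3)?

Write s(n) = an³ + bn² + cn + d; the 5 given values yield a linear system in the 4 coefficients.
Solving, s(n) = -n³ - 2n² - 5n + 2.
Then s(3) = -58.

-58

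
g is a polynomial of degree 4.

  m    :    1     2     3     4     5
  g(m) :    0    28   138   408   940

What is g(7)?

Write g(m) = am^4 + bm³ + cm² + dm + e; the 5 given values yield a linear system in the 5 coefficients.
Solving, g(m) = m^4 + 3m³ - 2m² - 2m.
Then g(7) = 3318.

3318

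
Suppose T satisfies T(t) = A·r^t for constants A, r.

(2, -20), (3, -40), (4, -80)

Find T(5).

-160

Consecutive ratio: -40/(-20) = 2, and -80/(-40) = 2, so r = 2.
Then A·2^2 = -20 gives A = -5, and T(t) = -5·2^t.
T(5) = -5·2^5 = -160.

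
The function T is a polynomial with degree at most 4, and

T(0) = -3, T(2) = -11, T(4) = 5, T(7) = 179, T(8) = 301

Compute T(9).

Write T(m) = am^4 + bm³ + cm² + dm + e; the 5 given values yield a linear system in the 5 coefficients.
Solving, the leading coefficient vanishes, and T(m) = m³ - 3m² - 2m - 3.
Then T(9) = 465.

465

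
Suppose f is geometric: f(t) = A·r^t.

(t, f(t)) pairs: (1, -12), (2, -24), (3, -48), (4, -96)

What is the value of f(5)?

-192

Consecutive ratio: -24/(-12) = 2, and -48/(-24) = 2, so r = 2.
Then A·2^1 = -12 gives A = -6, and f(t) = -6·2^t.
f(5) = -6·2^5 = -192.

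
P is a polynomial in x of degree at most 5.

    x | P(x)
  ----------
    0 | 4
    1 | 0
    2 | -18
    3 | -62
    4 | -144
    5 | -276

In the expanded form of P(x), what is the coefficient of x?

-1

First differences: -4, -18, -44, -82, -132. Second differences: -14, -26, -38, -50. Third differences: -12, -12, -12.
Level-3 differences are constant, so P has degree 3.
Fitting a degree-3 polynomial gives P(x) = -2x³ - x² - x + 4.
The coefficient of x is -1.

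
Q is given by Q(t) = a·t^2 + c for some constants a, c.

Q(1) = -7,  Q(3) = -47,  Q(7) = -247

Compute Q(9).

-407

From Q(1) = -7 and Q(3) = -47: 1a + c = -7 and 9a + c = -47.
Subtracting: 8a = -40, so a = -5; then c = -7 − (-5)·1 = -2.
So Q(t) = -5t² − 2, and Q(9) = -407.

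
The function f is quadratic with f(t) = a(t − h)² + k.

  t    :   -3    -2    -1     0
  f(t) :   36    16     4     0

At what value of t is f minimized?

0

First differences -20, -12, -4; second difference 8 = 2a, so a = 4.
Expanding, the t-coefficient is −2ah = -8h; matching it to the data gives h = 0, and then k = 0.
So f(t) = 4(t + 0)² + 0.
Hence h = 0.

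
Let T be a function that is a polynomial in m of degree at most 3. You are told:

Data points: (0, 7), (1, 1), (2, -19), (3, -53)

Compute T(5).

Write T(m) = am³ + bm² + cm + d; the 4 given values yield a linear system in the 4 coefficients.
Solving, the leading coefficient vanishes, and T(m) = -7m² + m + 7.
Then T(5) = -163.

-163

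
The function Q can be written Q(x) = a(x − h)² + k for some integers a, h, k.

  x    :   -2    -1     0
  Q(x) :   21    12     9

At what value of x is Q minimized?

First differences -9, -3; second difference 6 = 2a, so a = 3.
Expanding, the x-coefficient is −2ah = -6h; matching it to the data gives h = 0, and then k = 9.
So Q(x) = 3(x + 0)² + 9.
Hence h = 0.

0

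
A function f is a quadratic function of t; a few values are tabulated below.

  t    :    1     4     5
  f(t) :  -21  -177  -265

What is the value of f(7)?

Write f(t) = at² + bt + c; the 3 given values yield a linear system in the 3 coefficients.
Solving, f(t) = -9t² - 7t - 5.
Then f(7) = -495.

-495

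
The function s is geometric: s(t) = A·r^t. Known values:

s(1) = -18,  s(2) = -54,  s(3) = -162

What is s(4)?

Consecutive ratio: -54/(-18) = 3, and -162/(-54) = 3, so r = 3.
Then A·3^1 = -18 gives A = -6, and s(t) = -6·3^t.
s(4) = -6·3^4 = -486.

-486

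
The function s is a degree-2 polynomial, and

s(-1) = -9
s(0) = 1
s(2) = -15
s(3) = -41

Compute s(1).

-1

Write s(x) = ax² + bx + c; the 4 given values yield a linear system in the 3 coefficients.
Solving, s(x) = -6x² + 4x + 1.
Then s(1) = -1.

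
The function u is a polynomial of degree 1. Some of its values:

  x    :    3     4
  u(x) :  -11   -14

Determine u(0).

-2

Write u(x) = ax + b; the 2 given values yield a linear system in the 2 coefficients.
Solving, u(x) = -3x - 2.
Then u(0) = -2.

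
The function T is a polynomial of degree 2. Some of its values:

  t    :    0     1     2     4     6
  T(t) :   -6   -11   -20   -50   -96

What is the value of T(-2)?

Write T(t) = at² + bt + c; the 5 given values yield a linear system in the 3 coefficients.
Solving, T(t) = -2t² - 3t - 6.
Then T(-2) = -8.

-8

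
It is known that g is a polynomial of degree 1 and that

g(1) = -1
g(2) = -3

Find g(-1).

Write g(n) = an + b; the 2 given values yield a linear system in the 2 coefficients.
Solving, g(n) = -2n + 1.
Then g(-1) = 3.

3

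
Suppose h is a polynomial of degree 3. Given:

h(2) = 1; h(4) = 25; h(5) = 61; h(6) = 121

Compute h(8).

Write h(m) = am³ + bm² + cm + d; the 4 given values yield a linear system in the 4 coefficients.
Solving, h(m) = m³ - 3m² + 2m + 1.
Then h(8) = 337.

337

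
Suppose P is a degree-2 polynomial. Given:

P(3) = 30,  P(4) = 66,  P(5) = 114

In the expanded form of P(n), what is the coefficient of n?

-6

Write P(n) = an² + bn + c; the 3 given values yield a linear system in the 3 coefficients.
Solving, P(n) = 6n² - 6n - 6.
The coefficient of n is -6.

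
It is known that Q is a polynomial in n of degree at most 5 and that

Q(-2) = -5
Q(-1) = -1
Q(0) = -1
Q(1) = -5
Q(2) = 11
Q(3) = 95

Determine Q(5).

First differences: 4, 0, -4, 16, 84. Second differences: -4, -4, 20, 68. Third differences: 0, 24, 48. Fourth differences: 24, 24.
Level-4 differences are constant, so Q has degree 4.
Fitting a degree-4 polynomial gives Q(n) = n^4 + 2n³ - 3n² - 4n - 1.
Then Q(5) = 779.

779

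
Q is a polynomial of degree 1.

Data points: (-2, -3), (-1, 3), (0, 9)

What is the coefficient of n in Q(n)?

First differences: 6, 6.
Level-1 differences are constant, so Q has degree 1.
Fitting a degree-1 polynomial gives Q(n) = 6n + 9.
The coefficient of n is 6.

6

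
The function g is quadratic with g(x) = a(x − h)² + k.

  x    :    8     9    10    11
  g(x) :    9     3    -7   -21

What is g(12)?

-39

First differences -6, -10, -14; second difference -4 = 2a, so a = -2.
Expanding, the x-coefficient is −2ah = 4h; matching it to the data gives h = 7, and then k = 11.
So g(x) = -2(x − 7)² + 11.
g(12) = -2·5² + 11 = -39.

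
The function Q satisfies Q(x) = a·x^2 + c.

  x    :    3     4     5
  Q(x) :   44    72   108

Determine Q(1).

From Q(3) = 44 and Q(4) = 72: 9a + c = 44 and 16a + c = 72.
Subtracting: 7a = 28, so a = 4; then c = 44 − 4·9 = 8.
So Q(x) = 4x² + 8, and Q(1) = 12.

12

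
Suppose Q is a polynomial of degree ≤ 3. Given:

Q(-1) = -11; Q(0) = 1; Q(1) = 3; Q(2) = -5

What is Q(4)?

First differences: 12, 2, -8. Second differences: -10, -10.
Level-2 differences are constant, so Q has degree 2.
Fitting a degree-2 polynomial gives Q(k) = -5k² + 7k + 1.
Then Q(4) = -51.

-51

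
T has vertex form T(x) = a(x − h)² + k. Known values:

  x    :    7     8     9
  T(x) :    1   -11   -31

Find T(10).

-59

First differences -12, -20; second difference -8 = 2a, so a = -4.
Expanding, the x-coefficient is −2ah = 8h; matching it to the data gives h = 6, and then k = 5.
So T(x) = -4(x − 6)² + 5.
T(10) = -4·4² + 5 = -59.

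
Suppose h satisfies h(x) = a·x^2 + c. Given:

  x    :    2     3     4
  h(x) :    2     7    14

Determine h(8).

62

From h(2) = 2 and h(3) = 7: 4a + c = 2 and 9a + c = 7.
Subtracting: 5a = 5, so a = 1; then c = 2 − 1·4 = -2.
So h(x) = 1x² − 2, and h(8) = 62.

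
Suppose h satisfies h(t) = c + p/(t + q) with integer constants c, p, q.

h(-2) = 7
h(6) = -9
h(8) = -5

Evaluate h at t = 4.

(h(t) − c)(t + q) = p for each data point; the three points give a linear system in c and q, then p follows.
Solving: c = 1, q = -3, p = -30, so h(t) = 1 − 30/(t − 3).
Then h(4) = 1 − 30/1 = -29.

-29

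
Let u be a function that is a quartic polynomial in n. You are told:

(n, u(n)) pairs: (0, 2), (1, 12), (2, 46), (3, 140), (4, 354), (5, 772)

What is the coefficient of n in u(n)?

4

First differences: 10, 34, 94, 214, 418. Second differences: 24, 60, 120, 204. Third differences: 36, 60, 84. Fourth differences: 24, 24.
Level-4 differences are constant, so u has degree 4.
Fitting a degree-4 polynomial gives u(n) = n^4 + 5n² + 4n + 2.
The coefficient of n is 4.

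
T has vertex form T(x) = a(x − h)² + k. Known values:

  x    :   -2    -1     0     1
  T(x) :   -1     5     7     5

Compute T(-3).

-11

First differences 6, 2, -2; second difference -4 = 2a, so a = -2.
Expanding, the x-coefficient is −2ah = 4h; matching it to the data gives h = 0, and then k = 7.
So T(x) = -2(x + 0)² + 7.
T(-3) = -2·(-3)² + 7 = -11.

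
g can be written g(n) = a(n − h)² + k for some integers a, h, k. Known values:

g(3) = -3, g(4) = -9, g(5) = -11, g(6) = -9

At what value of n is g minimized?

5

First differences -6, -2, 2; second difference 4 = 2a, so a = 2.
Expanding, the n-coefficient is −2ah = -4h; matching it to the data gives h = 5, and then k = -11.
So g(n) = 2(n − 5)² − 11.
Hence h = 5.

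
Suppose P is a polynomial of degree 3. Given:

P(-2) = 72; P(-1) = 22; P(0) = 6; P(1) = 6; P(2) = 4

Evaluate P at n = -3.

Write P(n) = an³ + bn² + cn + d; the 5 given values yield a linear system in the 4 coefficients.
Solving, P(n) = -3n³ + 8n² - 5n + 6.
Then P(-3) = 174.

174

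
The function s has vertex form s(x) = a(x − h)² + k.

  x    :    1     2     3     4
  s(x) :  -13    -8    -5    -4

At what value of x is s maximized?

4

First differences 5, 3, 1; second difference -2 = 2a, so a = -1.
Expanding, the x-coefficient is −2ah = 2h; matching it to the data gives h = 4, and then k = -4.
So s(x) = -1(x − 4)² − 4.
Hence h = 4.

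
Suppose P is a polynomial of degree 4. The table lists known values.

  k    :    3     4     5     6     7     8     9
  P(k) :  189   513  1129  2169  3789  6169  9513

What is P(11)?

First differences: 324, 616, 1040, 1620, 2380, 3344. Second differences: 292, 424, 580, 760, 964. Third differences: 132, 156, 180, 204. Fourth differences: 24, 24, 24.
Level-4 differences are constant, so P has degree 4.
Fitting a degree-4 polynomial gives P(k) = k^4 + 4k³ + k² - 6k + 9.
Then P(11) = 20029.

20029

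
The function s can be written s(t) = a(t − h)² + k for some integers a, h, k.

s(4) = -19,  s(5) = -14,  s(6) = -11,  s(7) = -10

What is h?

First differences 5, 3, 1; second difference -2 = 2a, so a = -1.
Expanding, the t-coefficient is −2ah = 2h; matching it to the data gives h = 7, and then k = -10.
So s(t) = -1(t − 7)² − 10.
Hence h = 7.

7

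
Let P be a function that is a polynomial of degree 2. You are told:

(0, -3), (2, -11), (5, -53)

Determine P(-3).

Write P(n) = an² + bn + c; the 3 given values yield a linear system in the 3 coefficients.
Solving, P(n) = -2n² - 3.
Then P(-3) = -21.

-21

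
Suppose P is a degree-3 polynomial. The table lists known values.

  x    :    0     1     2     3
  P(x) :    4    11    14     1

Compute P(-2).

26

Write P(x) = ax³ + bx² + cx + d; the 4 given values yield a linear system in the 4 coefficients.
Solving, P(x) = -2x³ + 4x² + 5x + 4.
Then P(-2) = 26.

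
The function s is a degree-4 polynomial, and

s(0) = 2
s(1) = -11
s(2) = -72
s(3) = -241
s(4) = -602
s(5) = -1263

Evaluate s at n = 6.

First differences: -13, -61, -169, -361, -661. Second differences: -48, -108, -192, -300. Third differences: -60, -84, -108. Fourth differences: -24, -24.
Level-4 differences are constant, so s has degree 4.
Fitting a degree-4 polynomial gives s(n) = -n^4 - 4n³ - 5n² - 3n + 2.
Then s(6) = -2356.

-2356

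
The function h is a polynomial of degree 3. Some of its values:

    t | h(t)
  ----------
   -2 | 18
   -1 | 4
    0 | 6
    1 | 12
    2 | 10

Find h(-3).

60

Write h(t) = at³ + bt² + ct + d; the 5 given values yield a linear system in the 4 coefficients.
Solving, h(t) = -2t³ + 2t² + 6t + 6.
Then h(-3) = 60.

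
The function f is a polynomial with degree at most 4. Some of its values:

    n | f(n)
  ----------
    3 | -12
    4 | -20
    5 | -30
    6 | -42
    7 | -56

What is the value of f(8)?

-72

Write f(n) = an^4 + bn³ + cn² + dn + e; the 5 given values yield a linear system in the 5 coefficients.
Solving, the top 2 coefficients vanish, and f(n) = -n² - n.
Then f(8) = -72.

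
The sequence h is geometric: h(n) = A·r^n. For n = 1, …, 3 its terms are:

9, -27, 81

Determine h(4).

-243

Consecutive ratio: -27/9 = -3, and 81/(-27) = -3, so r = -3.
Then A·(-3)^1 = 9 gives A = -3, and h(n) = -3·(-3)^n.
h(4) = -3·(-3)^4 = -243.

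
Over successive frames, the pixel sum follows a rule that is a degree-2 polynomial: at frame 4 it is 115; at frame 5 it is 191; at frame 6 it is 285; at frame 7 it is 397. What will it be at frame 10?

Write the value at x as Q(x).
Write Q(x) = ax² + bx + c; the 4 given values yield a linear system in the 3 coefficients.
Solving, Q(x) = 9x² - 5x - 9.
Then Q(10) = 841.

841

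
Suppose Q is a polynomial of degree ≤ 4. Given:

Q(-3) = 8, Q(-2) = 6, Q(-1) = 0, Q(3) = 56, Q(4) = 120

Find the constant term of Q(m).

Write Q(m) = am^4 + bm³ + cm² + dm + e; the 5 given values yield a linear system in the 5 coefficients.
Solving, the leading coefficient vanishes, and Q(m) = m³ + 4m² - m - 4.
The constant term is Q(0) = -4.

-4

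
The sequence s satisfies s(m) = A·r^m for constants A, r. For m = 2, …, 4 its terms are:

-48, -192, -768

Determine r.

4

Consecutive ratio: -192/(-48) = 4, and -768/(-192) = 4, so r = 4.
Then A·4^2 = -48 gives A = -3, and s(m) = -3·4^m.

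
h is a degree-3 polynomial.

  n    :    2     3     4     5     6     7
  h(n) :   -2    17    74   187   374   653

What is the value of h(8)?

1042

First differences: 19, 57, 113, 187, 279. Second differences: 38, 56, 74, 92. Third differences: 18, 18, 18.
Level-3 differences are constant, so h has degree 3.
Fitting a degree-3 polynomial gives h(n) = 3n³ - 8n² + 2n + 2.
Then h(8) = 1042.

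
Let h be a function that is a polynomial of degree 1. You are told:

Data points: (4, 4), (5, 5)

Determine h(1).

Write h(t) = at + b; the 2 given values yield a linear system in the 2 coefficients.
Solving, h(t) = t.
Then h(1) = 1.

1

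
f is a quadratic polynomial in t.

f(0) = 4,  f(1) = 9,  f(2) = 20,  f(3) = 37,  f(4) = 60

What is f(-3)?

25

First differences: 5, 11, 17, 23. Second differences: 6, 6, 6.
Level-2 differences are constant, so f has degree 2.
Fitting a degree-2 polynomial gives f(t) = 3t² + 2t + 4.
Then f(-3) = 25.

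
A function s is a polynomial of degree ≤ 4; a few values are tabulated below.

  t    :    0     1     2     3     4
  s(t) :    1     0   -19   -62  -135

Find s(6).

-395

Write s(t) = at^4 + bt³ + ct² + dt + e; the 5 given values yield a linear system in the 5 coefficients.
Solving, the leading coefficient vanishes, and s(t) = -t³ - 6t² + 6t + 1.
Then s(6) = -395.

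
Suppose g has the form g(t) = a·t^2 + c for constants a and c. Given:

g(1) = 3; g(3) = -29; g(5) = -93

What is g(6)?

-137

From g(1) = 3 and g(3) = -29: 1a + c = 3 and 9a + c = -29.
Subtracting: 8a = -32, so a = -4; then c = 3 − (-4)·1 = 7.
So g(t) = -4t² + 7, and g(6) = -137.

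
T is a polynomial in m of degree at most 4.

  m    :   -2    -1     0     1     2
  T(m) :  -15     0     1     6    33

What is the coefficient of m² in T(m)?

First differences: 15, 1, 5, 27. Second differences: -14, 4, 22. Third differences: 18, 18.
Level-3 differences are constant, so T has degree 3.
Fitting a degree-3 polynomial gives T(m) = 3m³ + 2m² + 1.
The coefficient of m² is 2.

2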